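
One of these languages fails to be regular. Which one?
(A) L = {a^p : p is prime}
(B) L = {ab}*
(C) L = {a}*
(A) {a^p : p is prime}

(A) L = {a^p : p is prime} is NOT regular.

The pumping lemma can be used to prove this:
After pumping, the length becomes composite

The other languages are regular because they can be recognized by finite automata.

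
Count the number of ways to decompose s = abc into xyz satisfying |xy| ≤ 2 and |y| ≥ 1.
3

For s = 'abc' with pumping length p = 2:

Constraints: |xy| ≤ 2, |y| > 0

Valid decompositions (|xy| ≤ p, |y| ≥ 1):
  • x='', y='a', z='bc'
  • x='a', y='b', z='c'
  • x='', y='ab', z='c'

Total count: 3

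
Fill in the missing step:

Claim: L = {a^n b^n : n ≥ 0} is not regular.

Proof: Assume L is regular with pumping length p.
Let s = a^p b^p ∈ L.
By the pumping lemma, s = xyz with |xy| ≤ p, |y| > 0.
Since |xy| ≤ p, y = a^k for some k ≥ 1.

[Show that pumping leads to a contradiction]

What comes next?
Consider xy²z = a^(p+k) b^p.

Since k ≥ 1, we have p + k > p.
So xy²z has more a's than b's: (p+k) a's vs p b's.
This means xy²z ∉ L because a^n b^n requires equal counts.

This contradicts the pumping lemma which states xy²z ∈ L.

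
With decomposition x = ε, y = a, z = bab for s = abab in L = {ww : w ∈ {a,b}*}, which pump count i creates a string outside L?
i = 3

xy³z = ε · aaa · bab = aaabab; aaabab has length 6; its halves are aaa and bab, which differ, so it is not in L.
(Other choices also work, e.g. i = 0, 2; only i = 1 is guaranteed to stay in L since xy¹z = s.)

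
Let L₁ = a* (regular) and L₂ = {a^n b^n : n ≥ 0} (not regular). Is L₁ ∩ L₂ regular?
Yes — L₁ ∩ L₂ is regular.

A string of a* contains no b's, and the only string of {a^n b^n} with no b's is ε (n = 0). So L₁ ∩ L₂ = {ε}, a finite language, which is regular.

Note that the bare facts "L₁ regular, L₂ non-regular" do not settle the question by themselves: the closure of regular languages under ∪, ∩, complement and difference applies only when BOTH operands are regular. With a non-regular operand the result can come out regular or non-regular depending on the specific languages, so one has to work out L₁ ∩ L₂ for this particular pair, as above.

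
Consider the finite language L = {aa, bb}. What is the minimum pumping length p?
p = 3

For a finite language L, the pumping lemma holds vacuously if p > max|s| for s ∈ L.

The longest string in L = {aa, bb} has length 2.
If p = 3, then no string s ∈ L has |s| ≥ p, so the condition is vacuously true.

The minimum pumping length is p = 3.

Why no smaller p works: for any p ≤ 2, the longest string s ∈ L has |s| = 2 ≥ p, so it would
have to be pumpable; but pumping up (i = 2, 3, ...) produces ever longer strings, which cannot all lie in the
finite language L. So the pumping property fails for every p ≤ 2.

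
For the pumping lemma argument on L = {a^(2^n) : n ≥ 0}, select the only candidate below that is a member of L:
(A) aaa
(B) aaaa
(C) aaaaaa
(B) aaaa

The pumping lemma is applied to a string s that lies in L, so first check membership of each option:
- (A) aaa has length 3, strictly between 2^1 = 2 and 2^2 = 4, so it is not in L ✗
- (B) aaaa has length 4 = 2^2, so it is in L ✓
- (C) aaaaaa has length 6, strictly between 2^2 = 4 and 2^3 = 8, so it is not in L ✗

Only (B) aaaa is in L, so it is the only candidate that could play the role of s.
(In a complete proof one picks s in terms of the pumping length p so that |s| ≥ p is guaranteed; a fixed string like aaaa illustrates the shape of such an s.)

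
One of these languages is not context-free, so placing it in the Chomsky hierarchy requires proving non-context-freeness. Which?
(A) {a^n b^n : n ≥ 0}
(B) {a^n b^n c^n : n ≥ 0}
(B) {a^n b^n c^n : n ≥ 0}

(B) {a^n b^n c^n : n ≥ 0} requires the CFL pumping lemma.

- {a^n b^n : n ≥ 0} is context-free (but not regular)
  • Can be shown non-regular with the regular pumping lemma
  • After pumping, the number of a's and b's become unequal

- {a^n b^n c^n : n ≥ 0} is NOT context-free
  • Requires the CFL pumping lemma to prove
  • Cannot maintain three equal counts simultaneously

The CFL pumping lemma is "stronger" in that it can prove non-membership
in the larger class of context-free languages.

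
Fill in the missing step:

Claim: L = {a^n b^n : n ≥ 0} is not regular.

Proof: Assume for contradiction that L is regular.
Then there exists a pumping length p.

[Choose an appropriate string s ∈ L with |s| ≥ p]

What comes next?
s = a^p b^p

This string is in L (has equal a's and b's) and has length 2p ≥ p.
Any decomposition xyz with |xy| ≤ p means y consists only of a's,
so pumping will unbalance the counts.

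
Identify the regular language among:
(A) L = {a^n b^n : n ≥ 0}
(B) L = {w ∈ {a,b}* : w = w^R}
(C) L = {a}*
(C) {a}*

(C) L = {a}* is regular.

This can be recognized by a finite automaton (DFA/NFA).
Regular expressions like {a}* define regular languages.

The other choices are not regular:
- {w ∈ {a,b}* : w = w^R}: After pumping, the string is no longer symmetric
- {a^n b^n : n ≥ 0}: After pumping, the number of a's and b's become unequal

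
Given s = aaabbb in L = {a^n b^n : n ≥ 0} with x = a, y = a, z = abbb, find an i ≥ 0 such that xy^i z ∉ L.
i = 0

xy⁰z = a · ε · abbb = aabbb; aabbb has 2 a's and 3 b's; 2 ≠ 3, so it is not in L.
(Other choices also work, e.g. i = 2, 3; only i = 1 is guaranteed to stay in L since xy¹z = s.)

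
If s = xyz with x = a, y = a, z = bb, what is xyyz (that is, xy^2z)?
aaabb

Given x = 'a', y = 'a', z = 'bb' and i = 2:

xy^2z = x + y·y·...·y (2 times) + z
       = 'a' + 'a'^2 + 'bb'
       = 'a' + 'aa' + 'bb'
       = 'aaabb'

The pumped string is 'aaabb' with length 5.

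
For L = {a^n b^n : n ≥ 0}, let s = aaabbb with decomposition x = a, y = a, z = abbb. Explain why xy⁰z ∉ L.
xy⁰z = aabbb ∉ L

Pumping with i = 0 replaces y = a by y⁰ = ε:
- Original: s = xyz = aaabbb; aaabbb = a^3 b^3 has equal counts (3 = 3), so it is in L
- Pumped: xy⁰z = a · ε · abbb = aabbb
- aabbb has 2 a's and 3 b's; 2 ≠ 3, so it is not in L

The pumping lemma would require xy⁰z ∈ L, so this decomposition yields a contradiction.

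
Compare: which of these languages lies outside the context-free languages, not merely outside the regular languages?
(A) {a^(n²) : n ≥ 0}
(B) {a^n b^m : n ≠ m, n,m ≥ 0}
(A) {a^(n²) : n ≥ 0}

(A) {a^(n²) : n ≥ 0} requires the CFL pumping lemma.

- {a^n b^m : n ≠ m, n,m ≥ 0} is context-free (but not regular)
  • Can be shown non-regular with the regular pumping lemma
  • After pumping a's, we can make n = m

- {a^(n²) : n ≥ 0} is NOT context-free
  • Requires the CFL pumping lemma to prove
  • Gaps between squares grow unboundedly

The CFL pumping lemma is "stronger" in that it can prove non-membership
in the larger class of context-free languages.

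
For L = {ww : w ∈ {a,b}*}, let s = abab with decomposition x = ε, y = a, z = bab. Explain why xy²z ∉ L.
xy²z = aabab ∉ L

Pumping with i = 2 replaces y = a by y² = aa:
- Original: s = xyz = abab; abab splits into halves ab · ab, which are equal, so it is in L (w = ab)
- Pumped: xy²z = ε · aa · bab = aabab
- aabab has odd length 5, so it cannot be written as ww and is not in L

The pumping lemma would require xy²z ∈ L, so this decomposition yields a contradiction.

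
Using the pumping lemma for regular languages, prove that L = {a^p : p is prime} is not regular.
Assume for contradiction that L is regular, and let p ≥ 1 be the pumping length given by the pumping lemma.
Choose a prime q with q ≥ p (one exists because there are infinitely many primes) and let s = a^q. Then s ∈ L and |s| = q ≥ p.
By the pumping lemma, s = xyz for some x, y, z with |xy| ≤ p, |y| ≥ 1, and xy^i z ∈ L for every i ≥ 0.
Here y = a^k for some k with 1 ≤ k ≤ p, and xy^i z = a^(q + (i − 1)k) for every i ≥ 0.

Take i = q + 1: |xy^(q+1) z| = q + qk = q(k + 1).
Both factors satisfy q ≥ 2 and k + 1 ≥ 2, so q(k + 1) is composite, and xy^(q+1) z ∉ L.

This contradicts the pumping lemma, which requires xy^i z ∈ L for all i ≥ 0.
Hence L = {a^p : p is prime} is not regular. ∎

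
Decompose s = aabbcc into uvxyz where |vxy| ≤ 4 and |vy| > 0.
u='a', v='a', x='bb', y='c', z='c'

For s = aabbcc with pumping length p = 4:

One valid decomposition:
- u = 'a'
- v = 'a'
- x = 'bb'
- y = 'c'
- z = 'c'

Verification:
- uvxyz = 'a' + 'a' + 'bb' + 'c' + 'c' = aabbcc ✓
- |vxy| = |'abbc'| = 4 ≤ 4 ✓
- |vy| = |'ac'| = 2 > 0 ✓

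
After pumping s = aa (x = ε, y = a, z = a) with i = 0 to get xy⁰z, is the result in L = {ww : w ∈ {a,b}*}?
No

xy⁰z = ε · ε · a = a.
a has odd length 1, so it cannot be written as ww and is not in L.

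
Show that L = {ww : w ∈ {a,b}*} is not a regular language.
Assume for contradiction that L is regular, and let p ≥ 1 be the pumping length given by the pumping lemma.
Choose s = a^p b a^p b. Then s ∈ L (take w = a^p b) and |s| = 2p + 2 ≥ p.
By the pumping lemma, s = xyz for some x, y, z with |xy| ≤ p, |y| ≥ 1, and xy^i z ∈ L for every i ≥ 0.
Since |xy| ≤ p and the first p symbols of s are all a's, y = a^k for some k with 1 ≤ k ≤ p.

Take i = 2: t = xy²z = a^(p + k) b a^p b.
Suppose t = uu for some string u. The string t contains exactly two b's and ends in b, so u contains exactly one b and ends in b; hence u = a^j b for some j, and uu = a^j b a^j b. Comparing with t = a^(p + k) b a^p b forces j = p + k (first block) and j = p (second block), which is impossible since k ≥ 1. So t ∉ L.

This contradicts the pumping lemma, which requires xy^i z ∈ L for all i ≥ 0.
Hence L = {ww : w ∈ {a,b}*} is not regular. ∎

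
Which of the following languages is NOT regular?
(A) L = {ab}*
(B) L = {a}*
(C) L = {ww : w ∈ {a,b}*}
(C) {ww : w ∈ {a,b}*}

(C) L = {ww : w ∈ {a,b}*} is NOT regular.

The pumping lemma can be used to prove this:
After pumping, the two halves no longer match

The other languages are regular because they can be recognized by finite automata.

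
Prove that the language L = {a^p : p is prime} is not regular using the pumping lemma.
Assume for contradiction that L is regular, and let p ≥ 1 be the pumping length given by the pumping lemma.
Choose a prime q with q ≥ p (one exists because there are infinitely many primes) and let s = a^q. Then s ∈ L and |s| = q ≥ p.
By the pumping lemma, s = xyz for some x, y, z with |xy| ≤ p, |y| ≥ 1, and xy^i z ∈ L for every i ≥ 0.
Here y = a^k for some k with 1 ≤ k ≤ p, and xy^i z = a^(q + (i − 1)k) for every i ≥ 0.

Take i = q + 1: |xy^(q+1) z| = q + qk = q(k + 1).
Both factors satisfy q ≥ 2 and k + 1 ≥ 2, so q(k + 1) is composite, and xy^(q+1) z ∉ L.

This contradicts the pumping lemma, which requires xy^i z ∈ L for all i ≥ 0.
Hence L = {a^p : p is prime} is not regular. ∎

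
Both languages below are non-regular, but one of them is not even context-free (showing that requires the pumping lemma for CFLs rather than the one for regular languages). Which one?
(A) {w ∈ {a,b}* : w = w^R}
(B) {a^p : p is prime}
(B) {a^p : p is prime}

(B) {a^p : p is prime} requires the CFL pumping lemma.

- {w ∈ {a,b}* : w = w^R} is context-free (but not regular)
  • Can be shown non-regular with the regular pumping lemma
  • After pumping, the string is no longer symmetric

- {a^p : p is prime} is NOT context-free
  • Requires the CFL pumping lemma to prove
  • The CFL pumping lemma also fails because prime gaps are unbounded

The CFL pumping lemma is "stronger" in that it can prove non-membership
in the larger class of context-free languages.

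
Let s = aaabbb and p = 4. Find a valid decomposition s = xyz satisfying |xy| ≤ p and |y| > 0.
x = 'aa', y = 'a', z = 'bbb'

For s = aaabbb and p = 4, one valid decomposition is:
- x = 'aa' (length 2)
- y = 'a' (length 1)
- z = 'bbb' (length 3)

Verification:
- xyz = 'aa' + 'a' + 'bbb' = aaabbb ✓
- |xy| = 3 ≤ 4 ✓
- |y| = 1 > 0 ✓

All pumping lemma constraints are satisfied.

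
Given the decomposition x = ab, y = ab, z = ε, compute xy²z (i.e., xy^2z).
ababab

Given x = 'ab', y = 'ab', z = '' and i = 2:

xy^2z = x + y·y·...·y (2 times) + z
       = 'ab' + 'ab'^2 + ''
       = 'ab' + 'abab' + ''
       = 'ababab'

The pumped string is 'ababab' with length 6.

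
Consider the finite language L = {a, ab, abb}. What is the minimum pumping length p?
p = 4

For a finite language L, the pumping lemma holds vacuously if p > max|s| for s ∈ L.

The longest string in L = {a, ab, abb} has length 3.
If p = 4, then no string s ∈ L has |s| ≥ p, so the condition is vacuously true.

The minimum pumping length is p = 4.

Why no smaller p works: for any p ≤ 3, the longest string s ∈ L has |s| = 3 ≥ p, so it would
have to be pumpable; but pumping up (i = 2, 3, ...) produces ever longer strings, which cannot all lie in the
finite language L. So the pumping property fails for every p ≤ 3.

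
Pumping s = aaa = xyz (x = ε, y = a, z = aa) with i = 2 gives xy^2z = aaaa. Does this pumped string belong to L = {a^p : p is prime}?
No

xy²z = ε · aa · aa = aaaa.
aaaa has length 4 = 2 × 2, which is not prime, so it is not in L.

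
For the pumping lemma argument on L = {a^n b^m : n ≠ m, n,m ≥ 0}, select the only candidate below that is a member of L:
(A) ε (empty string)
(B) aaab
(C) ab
(B) aaab

The pumping lemma is applied to a string s that lies in L, so first check membership of each option:
- (A) ε = a^0 b^0 has n = m = 0, so it is not in L ✗
- (B) aaab = a^3 b^1 with 3 ≠ 1, so it is in L ✓
- (C) ab = a^1 b^1 has n = m = 1, so it is not in L ✗

Only (B) aaab is in L, so it is the only candidate that could play the role of s.
(In a complete proof one picks s in terms of the pumping length p so that |s| ≥ p is guaranteed; a fixed string like aaab illustrates the shape of such an s.)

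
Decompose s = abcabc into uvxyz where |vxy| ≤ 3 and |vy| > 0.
u='ab', v='c', x='a', y='b', z='c'

For s = abcabc with pumping length p = 3:

One valid decomposition:
- u = 'ab'
- v = 'c'
- x = 'a'
- y = 'b'
- z = 'c'

Verification:
- uvxyz = 'ab' + 'c' + 'a' + 'b' + 'c' = abcabc ✓
- |vxy| = |'cab'| = 3 ≤ 3 ✓
- |vy| = |'cb'| = 2 > 0 ✓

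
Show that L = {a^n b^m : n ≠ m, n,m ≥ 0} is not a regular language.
Assume for contradiction that L is regular, and let p ≥ 1 be the pumping length given by the pumping lemma.
Choose s = a^p b^(p + p!). Then s ∈ L because p ≠ p + p! (as p! ≥ 1), and |s| ≥ p.
By the pumping lemma, s = xyz for some x, y, z with |xy| ≤ p, |y| ≥ 1, and xy^i z ∈ L for every i ≥ 0.
Since |xy| ≤ p and the first p symbols of s are all a's, y = a^k for some k with 1 ≤ k ≤ p.
For every i ≥ 0, xy^i z = a^(p + (i − 1)k) b^(p + p!).

Because 1 ≤ k ≤ p, k divides p!. Let t = p!/k (a positive integer) and take i = t + 1.
Then the number of a's is p + tk = p + p!, which equals the number of b's.
So xy^(t+1) z = a^(p + p!) b^(p + p!) has equally many a's and b's and is NOT in L.

This contradicts the pumping lemma, which requires xy^i z ∈ L for all i ≥ 0.
Hence L = {a^n b^m : n ≠ m, n,m ≥ 0} is not regular. ∎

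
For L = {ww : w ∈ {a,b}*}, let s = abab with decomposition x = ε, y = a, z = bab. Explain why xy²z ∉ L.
xy²z = aabab ∉ L

Pumping with i = 2 replaces y = a by y² = aa:
- Original: s = xyz = abab; abab splits into halves ab · ab, which are equal, so it is in L (w = ab)
- Pumped: xy²z = ε · aa · bab = aabab
- aabab has odd length 5, so it cannot be written as ww and is not in L

The pumping lemma would require xy²z ∈ L, so this decomposition yields a contradiction.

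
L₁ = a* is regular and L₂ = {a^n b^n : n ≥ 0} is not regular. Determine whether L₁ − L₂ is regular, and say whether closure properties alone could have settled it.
Yes — L₁ − L₂ is regular.

The only string of a* that lies in {a^n b^n} is ε, so L₁ − L₂ = a* − {ε} = a⁺ = aa*, which is regular.

Note that the bare facts "L₁ regular, L₂ non-regular" do not settle the question by themselves: the closure of regular languages under ∪, ∩, complement and difference applies only when BOTH operands are regular. With a non-regular operand the result can come out regular or non-regular depending on the specific languages, so one has to work out L₁ − L₂ for this particular pair, as above.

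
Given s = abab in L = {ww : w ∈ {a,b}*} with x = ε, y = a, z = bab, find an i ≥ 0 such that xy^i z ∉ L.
i = 2

xy²z = ε · aa · bab = aabab; aabab has odd length 5, so it cannot be written as ww and is not in L.
(Other choices also work, e.g. i = 0, 3; only i = 1 is guaranteed to stay in L since xy¹z = s.)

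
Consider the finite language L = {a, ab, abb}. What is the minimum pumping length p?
p = 4

For a finite language L, the pumping lemma holds vacuously if p > max|s| for s ∈ L.

The longest string in L = {a, ab, abb} has length 3.
If p = 4, then no string s ∈ L has |s| ≥ p, so the condition is vacuously true.

The minimum pumping length is p = 4.

Why no smaller p works: for any p ≤ 3, the longest string s ∈ L has |s| = 3 ≥ p, so it would
have to be pumpable; but pumping up (i = 2, 3, ...) produces ever longer strings, which cannot all lie in the
finite language L. So the pumping property fails for every p ≤ 3.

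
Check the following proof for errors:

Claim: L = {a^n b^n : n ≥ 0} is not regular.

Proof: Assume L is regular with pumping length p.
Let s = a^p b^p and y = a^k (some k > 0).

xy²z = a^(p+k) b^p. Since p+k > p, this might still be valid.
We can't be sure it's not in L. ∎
The proof is INCORRECT.

Error: The conclusion is wrong.
xy²z = a^(p+k) b^p is definitely NOT in L because the number of a's (p+k) ≠ number of b's (p).
The proof incorrectly doubts what is actually a valid contradiction.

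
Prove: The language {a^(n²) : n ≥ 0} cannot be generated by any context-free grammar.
Assume for contradiction that L is context-free, and let p ≥ 1 be the pumping length given by the pumping lemma for CFLs.
Choose s = a^(p²). Then s ∈ L and |s| = p² ≥ p.
By the CFL pumping lemma, s = uvxyz for some u, v, x, y, z with |vxy| ≤ p, |vy| ≥ 1, and uv^i xy^i z ∈ L for every i ≥ 0.
All symbols are a's, so only lengths matter: let k = |vy|, with 1 ≤ k ≤ |vxy| ≤ p.

Take i = 2: |uv²xy²z| = p² + k, and p² < p² + k ≤ p² + p < (p + 1)².
So the length lies strictly between consecutive squares and is not a perfect square; uv²xy²z ∉ L.

This contradicts the CFL pumping lemma, which requires uv^i xy^i z ∈ L for all i ≥ 0.
Hence L = {a^(n²) : n ≥ 0} is not context-free. ∎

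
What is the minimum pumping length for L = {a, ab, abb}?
p = 4

For a finite language L, the pumping lemma holds vacuously if p > max|s| for s ∈ L.

The longest string in L = {a, ab, abb} has length 3.
If p = 4, then no string s ∈ L has |s| ≥ p, so the condition is vacuously true.

The minimum pumping length is p = 4.

Why no smaller p works: for any p ≤ 3, the longest string s ∈ L has |s| = 3 ≥ p, so it would
have to be pumpable; but pumping up (i = 2, 3, ...) produces ever longer strings, which cannot all lie in the
finite language L. So the pumping property fails for every p ≤ 3.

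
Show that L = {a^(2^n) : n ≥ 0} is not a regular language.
Assume for contradiction that L is regular, and let p ≥ 1 be the pumping length given by the pumping lemma.
Choose s = a^(2^p). Then s ∈ L and |s| = 2^p ≥ p.
By the pumping lemma, s = xyz for some x, y, z with |xy| ≤ p, |y| ≥ 1, and xy^i z ∈ L for every i ≥ 0.
Here y = a^k for some k with 1 ≤ k ≤ |xy| ≤ p, and p < 2^p.

Take i = 2: |xy²z| = 2^p + k.
Now 2^p < 2^p + k ≤ 2^p + p < 2^p + 2^p = 2^(p+1).
So |xy²z| lies strictly between the consecutive powers of two 2^p and 2^(p+1), hence is not a power of 2, and xy²z ∉ L.

This contradicts the pumping lemma, which requires xy^i z ∈ L for all i ≥ 0.
Hence L = {a^(2^n) : n ≥ 0} is not regular. ∎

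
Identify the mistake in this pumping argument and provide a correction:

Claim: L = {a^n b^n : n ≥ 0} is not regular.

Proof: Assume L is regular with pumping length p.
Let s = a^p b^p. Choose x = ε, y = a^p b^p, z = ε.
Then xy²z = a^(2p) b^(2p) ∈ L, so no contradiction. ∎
Error: The decomposition violates |xy| ≤ p. With y = a^p b^p, |xy| = |y| = 2p > p. (The proof also miscomputes xy²z, which would be a^p b^p a^p b^p rather than a^(2p) b^(2p), and it wrongly treats one harmless decomposition as settling the matter — the prover does not get to choose the decomposition.)

Correction: The pumping lemma requires |xy| ≤ p, and the argument must handle every decomposition satisfying |xy| ≤ p, |y| ≥ 1. Since s starts with p a's, any such y consists only of a's, say y = a^k with k ≥ 1. Then xy²z = a^(p+k) b^p has unequal numbers of a's and b's, so xy²z ∉ L — the required contradiction.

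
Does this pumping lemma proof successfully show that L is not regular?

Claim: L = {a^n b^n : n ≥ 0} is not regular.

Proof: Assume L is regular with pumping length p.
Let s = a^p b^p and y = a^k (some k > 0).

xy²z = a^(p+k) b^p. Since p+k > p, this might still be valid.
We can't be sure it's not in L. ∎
The proof is INCORRECT.

Error: The conclusion is wrong.
xy²z = a^(p+k) b^p is definitely NOT in L because the number of a's (p+k) ≠ number of b's (p).
The proof incorrectly doubts what is actually a valid contradiction.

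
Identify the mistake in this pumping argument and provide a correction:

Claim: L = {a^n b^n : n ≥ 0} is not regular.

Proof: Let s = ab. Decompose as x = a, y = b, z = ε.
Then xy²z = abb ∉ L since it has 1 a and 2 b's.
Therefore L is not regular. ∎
Error: The string s = ab might be shorter than the pumping length p.

Correction: Choose s = a^p b^p to ensure |s| ≥ p. Also, the decomposition is wrong: with |xy| ≤ p, y cannot include b's when s starts with p a's.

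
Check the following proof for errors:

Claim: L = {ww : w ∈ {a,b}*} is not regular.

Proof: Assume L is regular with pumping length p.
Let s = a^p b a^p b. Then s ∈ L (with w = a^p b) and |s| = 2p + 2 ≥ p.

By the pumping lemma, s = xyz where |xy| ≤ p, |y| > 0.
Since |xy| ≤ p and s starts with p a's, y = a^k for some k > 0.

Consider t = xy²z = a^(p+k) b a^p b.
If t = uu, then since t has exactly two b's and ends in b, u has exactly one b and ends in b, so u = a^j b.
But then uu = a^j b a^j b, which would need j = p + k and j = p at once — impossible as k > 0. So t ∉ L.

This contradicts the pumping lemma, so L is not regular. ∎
The proof is correct.

This proof is valid because:
1. s = a^p b a^p b is in L and is chosen in terms of p, so |s| ≥ p holds for every p
2. The decomposition analysis is correct: |xy| ≤ p forces y to lie inside the leading a's
3. The contradiction is valid: the argument shows a^(p+k) b a^p b cannot be split into two equal halves
4. The conclusion follows logically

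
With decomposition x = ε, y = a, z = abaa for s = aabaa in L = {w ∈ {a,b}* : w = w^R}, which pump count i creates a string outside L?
i = 2

xy²z = ε · aa · abaa = aaabaa; aaabaa reversed is aabaaa ≠ aaabaa, so it is not a palindrome and is not in L.
(Other choices also work, e.g. i = 0, 3; only i = 1 is guaranteed to stay in L since xy¹z = s.)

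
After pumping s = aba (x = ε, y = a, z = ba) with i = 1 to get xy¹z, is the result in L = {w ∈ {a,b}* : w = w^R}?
Yes

xy¹z = ε · a · ba = aba.
aba reversed is aba, the same string, so it is a palindrome and is in L.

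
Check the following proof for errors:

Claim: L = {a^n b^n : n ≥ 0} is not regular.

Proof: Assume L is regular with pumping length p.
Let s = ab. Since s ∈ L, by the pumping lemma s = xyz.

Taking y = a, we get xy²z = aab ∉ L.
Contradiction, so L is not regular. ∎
The proof is INCORRECT.

Error: The string s = ab may be shorter than p.
The pumping lemma only applies to strings with |s| ≥ p, and p is not under our control.
We must choose s in terms of p, e.g. s = a^p b^p, to ensure |s| ≥ p.
(The proof also fixes one particular y; a valid argument must handle every decomposition with |xy| ≤ p and |y| ≥ 1 — for s = a^p b^p this forces y = a^k, and then xy²z = a^(p+k) b^p ∉ L.)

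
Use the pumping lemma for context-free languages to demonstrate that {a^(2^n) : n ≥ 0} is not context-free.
Assume for contradiction that L is context-free, and let p ≥ 1 be the pumping length given by the pumping lemma for CFLs.
Choose s = a^(2^p). Then s ∈ L and |s| = 2^p ≥ p.
By the CFL pumping lemma, s = uvxyz for some u, v, x, y, z with |vxy| ≤ p, |vy| ≥ 1, and uv^i xy^i z ∈ L for every i ≥ 0.
All symbols are a's, so only lengths matter: let k = |vy|, with 1 ≤ k ≤ |vxy| ≤ p < 2^p.

Take i = 2: |uv²xy²z| = 2^p + k, and 2^p < 2^p + k < 2^p + 2^p = 2^(p+1).
So the length lies strictly between consecutive powers of two and is not a power of 2; uv²xy²z ∉ L.

This contradicts the CFL pumping lemma, which requires uv^i xy^i z ∈ L for all i ≥ 0.
Hence L = {a^(2^n) : n ≥ 0} is not context-free. ∎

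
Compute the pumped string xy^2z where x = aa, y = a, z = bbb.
aaaabbb

Given x = 'aa', y = 'a', z = 'bbb' and i = 2:

xy^2z = x + y·y·...·y (2 times) + z
       = 'aa' + 'a'^2 + 'bbb'
       = 'aa' + 'aa' + 'bbb'
       = 'aaaabbb'

The pumped string is 'aaaabbb' with length 7.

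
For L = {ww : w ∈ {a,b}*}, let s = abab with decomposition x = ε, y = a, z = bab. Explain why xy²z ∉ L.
xy²z = aabab ∉ L

Pumping with i = 2 replaces y = a by y² = aa:
- Original: s = xyz = abab; abab splits into halves ab · ab, which are equal, so it is in L (w = ab)
- Pumped: xy²z = ε · aa · bab = aabab
- aabab has odd length 5, so it cannot be written as ww and is not in L

The pumping lemma would require xy²z ∈ L, so this decomposition yields a contradiction.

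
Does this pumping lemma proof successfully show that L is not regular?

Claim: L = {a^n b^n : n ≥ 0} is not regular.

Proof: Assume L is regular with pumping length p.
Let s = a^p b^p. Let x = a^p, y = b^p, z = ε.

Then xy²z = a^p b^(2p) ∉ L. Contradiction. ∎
The proof is INCORRECT.

Error: The decomposition violates |xy| ≤ p.
With x = a^p and y = b^p, we have |xy| = 2p > p.
The pumping lemma requires |xy| ≤ p, so y must be within the first p characters.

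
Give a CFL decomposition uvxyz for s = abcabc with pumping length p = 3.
u='ab', v='c', x='a', y='b', z='c'

For s = abcabc with pumping length p = 3:

One valid decomposition:
- u = 'ab'
- v = 'c'
- x = 'a'
- y = 'b'
- z = 'c'

Verification:
- uvxyz = 'ab' + 'c' + 'a' + 'b' + 'c' = abcabc ✓
- |vxy| = |'cab'| = 3 ≤ 3 ✓
- |vy| = |'cb'| = 2 > 0 ✓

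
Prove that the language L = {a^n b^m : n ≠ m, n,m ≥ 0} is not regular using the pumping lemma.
Assume for contradiction that L is regular, and let p ≥ 1 be the pumping length given by the pumping lemma.
Choose s = a^p b^(p + p!). Then s ∈ L because p ≠ p + p! (as p! ≥ 1), and |s| ≥ p.
By the pumping lemma, s = xyz for some x, y, z with |xy| ≤ p, |y| ≥ 1, and xy^i z ∈ L for every i ≥ 0.
Since |xy| ≤ p and the first p symbols of s are all a's, y = a^k for some k with 1 ≤ k ≤ p.
For every i ≥ 0, xy^i z = a^(p + (i − 1)k) b^(p + p!).

Because 1 ≤ k ≤ p, k divides p!. Let t = p!/k (a positive integer) and take i = t + 1.
Then the number of a's is p + tk = p + p!, which equals the number of b's.
So xy^(t+1) z = a^(p + p!) b^(p + p!) has equally many a's and b's and is NOT in L.

This contradicts the pumping lemma, which requires xy^i z ∈ L for all i ≥ 0.
Hence L = {a^n b^m : n ≠ m, n,m ≥ 0} is not regular. ∎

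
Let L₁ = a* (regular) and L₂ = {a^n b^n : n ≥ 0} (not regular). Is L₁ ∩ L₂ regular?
Yes — L₁ ∩ L₂ is regular.

A string of a* contains no b's, and the only string of {a^n b^n} with no b's is ε (n = 0). So L₁ ∩ L₂ = {ε}, a finite language, which is regular.

Note that the bare facts "L₁ regular, L₂ non-regular" do not settle the question by themselves: the closure of regular languages under ∪, ∩, complement and difference applies only when BOTH operands are regular. With a non-regular operand the result can come out regular or non-regular depending on the specific languages, so one has to work out L₁ ∩ L₂ for this particular pair, as above.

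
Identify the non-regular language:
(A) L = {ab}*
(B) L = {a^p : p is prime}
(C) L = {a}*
(B) {a^p : p is prime}

(B) L = {a^p : p is prime} is NOT regular.

The pumping lemma can be used to prove this:
After pumping, the length becomes composite

The other languages are regular because they can be recognized by finite automata.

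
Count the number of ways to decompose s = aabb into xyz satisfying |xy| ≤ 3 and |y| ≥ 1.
6

For s = 'aabb' with pumping length p = 3:

Constraints: |xy| ≤ 3, |y| > 0

Valid decompositions (|xy| ≤ p, |y| ≥ 1):
  • x='', y='a', z='abb'
  • x='a', y='a', z='bb'
  • x='', y='aa', z='bb'
  • x='aa', y='b', z='b'
  • x='a', y='ab', z='b'
  • x='', y='aab', z='b'

Total count: 6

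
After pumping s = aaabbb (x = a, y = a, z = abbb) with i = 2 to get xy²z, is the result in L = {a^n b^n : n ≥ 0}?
No

xy²z = a · aa · abbb = aaaabbb.
aaaabbb has 4 a's and 3 b's; 4 ≠ 3, so it is not in L.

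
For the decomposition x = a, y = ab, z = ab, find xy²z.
aababab

Given x = 'a', y = 'ab', z = 'ab' and i = 2:

xy^2z = x + y·y·...·y (2 times) + z
       = 'a' + 'ab'^2 + 'ab'
       = 'a' + 'abab' + 'ab'
       = 'aababab'

The pumped string is 'aababab' with length 7.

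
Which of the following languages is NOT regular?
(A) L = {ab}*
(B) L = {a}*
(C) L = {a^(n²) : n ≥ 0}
(C) {a^(n²) : n ≥ 0}

(C) L = {a^(n²) : n ≥ 0} is NOT regular.

The pumping lemma can be used to prove this:
After pumping, length is no longer a perfect square

The other languages are regular because they can be recognized by finite automata.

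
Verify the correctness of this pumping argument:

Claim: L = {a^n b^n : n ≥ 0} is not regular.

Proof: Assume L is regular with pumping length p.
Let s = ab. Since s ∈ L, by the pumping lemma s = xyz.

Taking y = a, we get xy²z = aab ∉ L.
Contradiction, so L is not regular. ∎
The proof is INCORRECT.

Error: The string s = ab may be shorter than p.
The pumping lemma only applies to strings with |s| ≥ p, and p is not under our control.
We must choose s in terms of p, e.g. s = a^p b^p, to ensure |s| ≥ p.
(The proof also fixes one particular y; a valid argument must handle every decomposition with |xy| ≤ p and |y| ≥ 1 — for s = a^p b^p this forces y = a^k, and then xy²z = a^(p+k) b^p ∉ L.)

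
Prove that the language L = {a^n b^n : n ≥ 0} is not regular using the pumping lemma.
Assume for contradiction that L is regular, and let p ≥ 1 be the pumping length given by the pumping lemma.
Choose s = a^p b^p. Then s ∈ L and |s| = 2p ≥ p.
By the pumping lemma, s = xyz for some x, y, z with |xy| ≤ p, |y| ≥ 1, and xy^i z ∈ L for every i ≥ 0.
Since |xy| ≤ p and the first p symbols of s are all a's, we must have y = a^k for some k with 1 ≤ k ≤ p.

Take i = 3: xy³z = a^(p + 2k) b^p.
This string has p + 2k a's but p b's, and p + 2k > p because k ≥ 1. So xy³z ∉ L.

This contradicts the pumping lemma, which requires xy^i z ∈ L for all i ≥ 0.
Hence L = {a^n b^n : n ≥ 0} is not regular. ∎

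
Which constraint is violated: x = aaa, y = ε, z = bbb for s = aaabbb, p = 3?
Violated: |y| > 0

The decomposition x = aaa, y = ε, z = bbb for s = aaabbb with p = 3
violates the constraint: |y| > 0

|y| = 0, but the pumping lemma requires |y| > 0 (y must be non-empty).

Pumping lemma constraints:
1. xyz = s (decomposition is valid)
2. |xy| ≤ p
3. |y| > 0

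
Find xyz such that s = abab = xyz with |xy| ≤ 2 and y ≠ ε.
x = 'a', y = 'b', z = 'ab'

For s = abab and p = 2, one valid decomposition is:
- x = 'a' (length 1)
- y = 'b' (length 1)
- z = 'ab' (length 2)

Verification:
- xyz = 'a' + 'b' + 'ab' = abab ✓
- |xy| = 2 ≤ 2 ✓
- |y| = 1 > 0 ✓

All pumping lemma constraints are satisfied.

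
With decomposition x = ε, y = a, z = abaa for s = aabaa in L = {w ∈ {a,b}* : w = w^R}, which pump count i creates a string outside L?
i = 0

xy⁰z = ε · ε · abaa = abaa; abaa reversed is aaba ≠ abaa, so it is not a palindrome and is not in L.
(Other choices also work, e.g. i = 2, 3; only i = 1 is guaranteed to stay in L since xy¹z = s.)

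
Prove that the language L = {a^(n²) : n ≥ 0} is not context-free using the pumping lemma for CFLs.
Assume for contradiction that L is context-free, and let p ≥ 1 be the pumping length given by the pumping lemma for CFLs.
Choose s = a^(p²). Then s ∈ L and |s| = p² ≥ p.
By the CFL pumping lemma, s = uvxyz for some u, v, x, y, z with |vxy| ≤ p, |vy| ≥ 1, and uv^i xy^i z ∈ L for every i ≥ 0.
All symbols are a's, so only lengths matter: let k = |vy|, with 1 ≤ k ≤ |vxy| ≤ p.

Take i = 2: |uv²xy²z| = p² + k, and p² < p² + k ≤ p² + p < (p + 1)².
So the length lies strictly between consecutive squares and is not a perfect square; uv²xy²z ∉ L.

This contradicts the CFL pumping lemma, which requires uv^i xy^i z ∈ L for all i ≥ 0.
Hence L = {a^(n²) : n ≥ 0} is not context-free. ∎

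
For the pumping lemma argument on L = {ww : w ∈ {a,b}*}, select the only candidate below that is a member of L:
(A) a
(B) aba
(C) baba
(C) baba

The pumping lemma is applied to a string s that lies in L, so first check membership of each option:
- (A) a has odd length 1, so it cannot be written as ww and is not in L ✗
- (B) aba has odd length 3, so it cannot be written as ww and is not in L ✗
- (C) baba splits into halves ba · ba, which are equal, so it is in L (w = ba) ✓

Only (C) baba is in L, so it is the only candidate that could play the role of s.
(In a complete proof one picks s in terms of the pumping length p so that |s| ≥ p is guaranteed; a fixed string like baba illustrates the shape of such an s.)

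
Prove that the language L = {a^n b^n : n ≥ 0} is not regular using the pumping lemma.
Assume for contradiction that L is regular, and let p ≥ 1 be the pumping length given by the pumping lemma.
Choose s = a^p b^p. Then s ∈ L and |s| = 2p ≥ p.
By the pumping lemma, s = xyz for some x, y, z with |xy| ≤ p, |y| ≥ 1, and xy^i z ∈ L for every i ≥ 0.
Since |xy| ≤ p and the first p symbols of s are all a's, we must have y = a^k for some k with 1 ≤ k ≤ p.

Take i = 0: xy⁰z = a^(p − k) b^p.
This string has p − k a's but p b's, and p − k < p because k ≥ 1. So xy⁰z ∉ L.

This contradicts the pumping lemma, which requires xy^i z ∈ L for all i ≥ 0.
Hence L = {a^n b^n : n ≥ 0} is not regular. ∎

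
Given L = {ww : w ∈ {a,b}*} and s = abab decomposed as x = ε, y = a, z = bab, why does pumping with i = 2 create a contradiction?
xy²z = aabab ∉ L

Pumping with i = 2 replaces y = a by y² = aa:
- Original: s = xyz = abab; abab splits into halves ab · ab, which are equal, so it is in L (w = ab)
- Pumped: xy²z = ε · aa · bab = aabab
- aabab has odd length 5, so it cannot be written as ww and is not in L

The pumping lemma would require xy²z ∈ L, so this decomposition yields a contradiction.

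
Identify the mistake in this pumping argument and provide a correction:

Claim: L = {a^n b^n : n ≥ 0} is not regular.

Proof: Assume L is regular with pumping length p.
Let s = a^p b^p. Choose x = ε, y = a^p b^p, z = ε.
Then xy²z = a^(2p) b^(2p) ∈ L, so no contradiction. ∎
Error: The decomposition violates |xy| ≤ p. With y = a^p b^p, |xy| = |y| = 2p > p. (The proof also miscomputes xy²z, which would be a^p b^p a^p b^p rather than a^(2p) b^(2p), and it wrongly treats one harmless decomposition as settling the matter — the prover does not get to choose the decomposition.)

Correction: The pumping lemma requires |xy| ≤ p, and the argument must handle every decomposition satisfying |xy| ≤ p, |y| ≥ 1. Since s starts with p a's, any such y consists only of a's, say y = a^k with k ≥ 1. Then xy²z = a^(p+k) b^p has unequal numbers of a's and b's, so xy²z ∉ L — the required contradiction.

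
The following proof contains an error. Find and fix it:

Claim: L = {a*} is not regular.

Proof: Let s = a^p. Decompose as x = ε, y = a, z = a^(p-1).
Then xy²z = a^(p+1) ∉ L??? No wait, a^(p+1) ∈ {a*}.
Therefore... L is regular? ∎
Error: The proof attempts to show a*  is not regular, but a* IS regular!

Correction: a* is a regular language (recognized by a simple DFA with one accepting state and self-loop on 'a'). The pumping lemma can only prove non-regularity, not regularity. For regular languages, pumping always works.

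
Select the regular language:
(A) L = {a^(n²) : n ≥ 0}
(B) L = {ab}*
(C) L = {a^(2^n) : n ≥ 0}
(B) {ab}*

(B) L = {ab}* is regular.

This can be recognized by a finite automaton (DFA/NFA).
Regular expressions like {ab}* define regular languages.

The other choices are not regular:
- {a^(2^n) : n ≥ 0}: After pumping, length is no longer a power of 2
- {a^(n²) : n ≥ 0}: After pumping, length is no longer a perfect square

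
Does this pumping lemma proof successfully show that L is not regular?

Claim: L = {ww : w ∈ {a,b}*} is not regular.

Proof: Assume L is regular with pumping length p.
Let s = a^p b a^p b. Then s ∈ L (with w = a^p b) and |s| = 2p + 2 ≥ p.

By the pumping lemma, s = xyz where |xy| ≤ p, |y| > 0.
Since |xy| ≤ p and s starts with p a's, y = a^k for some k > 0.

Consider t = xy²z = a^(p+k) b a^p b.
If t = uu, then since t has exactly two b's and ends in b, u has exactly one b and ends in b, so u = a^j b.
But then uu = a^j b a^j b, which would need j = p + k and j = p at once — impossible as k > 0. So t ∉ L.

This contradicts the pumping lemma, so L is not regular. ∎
The proof is correct.

This proof is valid because:
1. s = a^p b a^p b is in L and is chosen in terms of p, so |s| ≥ p holds for every p
2. The decomposition analysis is correct: |xy| ≤ p forces y to lie inside the leading a's
3. The contradiction is valid: the argument shows a^(p+k) b a^p b cannot be split into two equal halves
4. The conclusion follows logically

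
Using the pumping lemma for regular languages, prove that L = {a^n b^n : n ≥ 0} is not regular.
Assume for contradiction that L is regular, and let p ≥ 1 be the pumping length given by the pumping lemma.
Choose s = a^p b^p. Then s ∈ L and |s| = 2p ≥ p.
By the pumping lemma, s = xyz for some x, y, z with |xy| ≤ p, |y| ≥ 1, and xy^i z ∈ L for every i ≥ 0.
Since |xy| ≤ p and the first p symbols of s are all a's, we must have y = a^k for some k with 1 ≤ k ≤ p.

Take i = 0: xy⁰z = a^(p − k) b^p.
This string has p − k a's but p b's, and p − k < p because k ≥ 1. So xy⁰z ∉ L.

This contradicts the pumping lemma, which requires xy^i z ∈ L for all i ≥ 0.
Hence L = {a^n b^n : n ≥ 0} is not regular. ∎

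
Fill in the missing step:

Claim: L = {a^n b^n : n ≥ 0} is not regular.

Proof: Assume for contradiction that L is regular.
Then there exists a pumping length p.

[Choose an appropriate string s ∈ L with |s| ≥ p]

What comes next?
s = a^p b^p

This string is in L (has equal a's and b's) and has length 2p ≥ p.
Any decomposition xyz with |xy| ≤ p means y consists only of a's,
so pumping will unbalance the counts.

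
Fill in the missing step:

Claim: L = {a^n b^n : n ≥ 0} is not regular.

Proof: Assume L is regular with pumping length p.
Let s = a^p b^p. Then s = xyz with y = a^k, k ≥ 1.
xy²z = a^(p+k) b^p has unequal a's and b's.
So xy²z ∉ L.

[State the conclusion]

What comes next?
This contradicts the pumping lemma for regular languages,
which guarantees xy^i z ∈ L for all i ≥ 0.

Since our assumption that L is regular leads to a contradiction,
we conclude that L = {a^n b^n : n ≥ 0} is NOT regular. ∎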